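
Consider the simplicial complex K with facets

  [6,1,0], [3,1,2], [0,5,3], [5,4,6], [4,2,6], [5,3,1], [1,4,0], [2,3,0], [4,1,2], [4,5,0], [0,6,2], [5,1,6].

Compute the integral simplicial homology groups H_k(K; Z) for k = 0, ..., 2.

H_0 = Z,  H_1 = Z/2Z,  H_2 = 0.

Take the total order 0 < 1 < 2 < 3 < 4 < 5 < 6 on the vertex set. Then K (dimension 2) consists of the simplices:

  0-simplices (7): [0], [1], [2], [3], [4], [5], [6]
  1-simplices (18): [0,1], [0,2], [0,3], [0,4], [0,5], [0,6], [1,2], [1,3], [1,4], [1,5], [1,6], [2,3], [2,4], [2,6], [3,5], [4,5], [4,6], [5,6]
  2-simplices (12): [0,1,4], [0,1,6], [0,2,3], [0,2,6], [0,3,5], [0,4,5], [1,2,3], [1,2,4], [1,3,5], [1,5,6], [2,4,6], [4,5,6]

Hence C_0 ≅ Z^7, C_1 ≅ Z^18, C_2 ≅ Z^12.

∂_1: C_1 → C_0 maps an edge to its endpoints' difference, ∂[p,q] = q − p. For instance
  ∂[1,4] = [4] − [1].
As a 7×18 matrix over Z this has rank 6, with invariant factors (1,1,1,1,1,1).

Boundary ∂_2: C_2 → C_1 maps a triangle to the signed sum of its edges. For instance
  ∂[2,4,6] = [4,6] − [2,6] + [2,4],
  ∂[0,2,3] = [2,3] − [0,3] + [0,2].
As a 18×12 matrix over Z this has rank 12, with invariant factors (1,1,1,1,1,1,1,1,1,1,1,2).

Now H_k = ker ∂_k / im ∂_{k+1}, so:

  H_0: rank C_0 − rank ∂_1 = 7 − 6 = 1, and the invariant factors of ∂_1 are all 1, so H_0 ≅ Z.
  H_1: rank ker ∂_1 − rank ∂_2 = (18 − 6) − 12 = 0, and ∂_2 has invariant factor 2 > 1, so H_1 ≅ Z/2Z.
  H_2: rank ker ∂_2 − rank ∂_3 = (12 − 12) − 0 = 0, and there is no ∂_3, so H_2 ≅ 0.

As a check, the Euler characteristic is 7 − 18 + 12 = 1, which agrees with 1 − 0 + 0 = 1.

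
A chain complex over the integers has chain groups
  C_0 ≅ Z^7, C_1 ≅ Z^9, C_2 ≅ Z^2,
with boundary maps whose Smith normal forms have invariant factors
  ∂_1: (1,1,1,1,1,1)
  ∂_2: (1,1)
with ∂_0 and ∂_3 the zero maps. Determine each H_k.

H_0: b_0 = 7 − 0 − 6 = 1; torsion from ∂_1 factors > 1: none. So H_0 ≅ Z.
H_1: b_1 = 9 − 6 − 2 = 1; torsion from ∂_2 factors > 1: none. So H_1 ≅ Z.
H_2: b_2 = 2 − 2 − 0 = 0; torsion from ∂_3 factors > 1: none. So H_2 ≅ 0.

H_0 ≅ Z,  H_1 ≅ Z,  H_2 = 0.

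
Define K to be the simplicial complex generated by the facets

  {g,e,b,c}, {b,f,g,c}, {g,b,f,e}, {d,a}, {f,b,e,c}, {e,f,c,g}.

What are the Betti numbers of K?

b_0 = 2, b_1 = 0, b_2 = 0, b_3 = 1.

Take the total order a < b < c < d < e < f < g on the vertex set. Then K (dimension 3) consists of the simplices:

  0-simplices (7): a, b, c, d, e, f, g
  1-simplices (11): ad, bc, be, bf, bg, ce, cf, cg, ef, eg, fg
  2-simplices (10): bce, bcf, bcg, bef, beg, bfg, cef, ceg, cfg, efg
  3-simplices (5): bcef, bceg, bcfg, befg, cefg

Hence C_0 ≅ Z^7, C_1 ≅ Z^11, C_2 ≅ Z^10, C_3 ≅ Z^5.

The boundary map ∂_1: C_1 → C_0 is given by ∂[p,q] = [q] − [p].
The resulting 7×11 matrix has rank 5, and its Smith normal form has invariant factors (1,1,1,1,1).

∂_2: C_2 → C_1 maps a triangle to the signed sum of its edges. For instance
  ∂beg = eg − bg + be,
  ∂bcg = cg − bg + bc.
The resulting 11×10 matrix has rank 6, and its Smith normal form has invariant factors (1,1,1,1,1,1).

∂_3: C_3 → C_2 sends each 3-simplex σ to the alternating sum Σ_i (−1)^i (σ with its i-th vertex removed). For instance
  ∂cefg = efg − cfg + ceg − cef,
  ∂bceg = ceg − beg + bcg − bce.
As a 10×5 matrix over Z this has rank 4, with invariant factors (1,1,1,1).

Reading off H_k = ker ∂_k / im ∂_{k+1}:

  H_0: rank C_0 − rank ∂_1 = 7 − 5 = 2, and the invariant factors of ∂_1 are all 1, so H_0 = Z^2.
  H_1: rank ker ∂_1 − rank ∂_2 = (11 − 5) − 6 = 0, and the invariant factors of ∂_2 are all 1, so H_1 = 0.
  H_2: rank ker ∂_2 − rank ∂_3 = (10 − 6) − 4 = 0, and the invariant factors of ∂_3 are all 1, so H_2 = 0.
  H_3: rank ker ∂_3 − rank ∂_4 = (5 − 4) − 0 = 1, and there is no ∂_4, so H_3 = Z.

As a check, the Euler characteristic is 7 − 11 + 10 − 5 = 1, which agrees with 2 − 0 + 0 − 1 = 1.
(K is a triangulation of the disjoint union of the 1-simplex and the 3-sphere S^3.)

Hence the Betti numbers are b_0 = 2, b_1 = 0, b_2 = 0, b_3 = 1.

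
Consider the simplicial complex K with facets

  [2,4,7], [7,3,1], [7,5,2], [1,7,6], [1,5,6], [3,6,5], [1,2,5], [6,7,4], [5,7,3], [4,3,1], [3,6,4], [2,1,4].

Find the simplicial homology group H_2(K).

Take the total order 1 < 2 < 3 < 4 < 5 < 6 < 7 on the vertex set. Then K (dimension 2) consists of the simplices:

  0-simplices (7): [1], [2], [3], [4], [5], [6], [7]
  1-simplices (18): [1,2], [1,3], [1,4], [1,5], [1,6], [1,7], [2,4], [2,5], [2,7], [3,4], [3,5], [3,6], [3,7], [4,6], [4,7], [5,6], [5,7], [6,7]
  2-simplices (12): [1,2,4], [1,2,5], [1,3,4], [1,3,7], [1,5,6], [1,6,7], [2,4,7], [2,5,7], [3,4,6], [3,5,6], [3,5,7], [4,6,7]

Hence C_0 ≅ Z^7, C_1 ≅ Z^18, C_2 ≅ Z^12.

Boundary ∂_1: C_1 → C_0 is given by ∂[p,q] = [q] − [p]. For instance
  ∂[3,7] = [7] − [3].
As a 7×18 matrix over Z this has rank 6, with invariant factors (1,1,1,1,1,1).

∂_2: C_2 → C_1 acts by ∂[p,q,r] = [q,r] − [p,r] + [p,q]. For instance
  ∂[1,5,6] = [5,6] − [1,6] + [1,5],
  ∂[2,4,7] = [4,7] − [2,7] + [2,4].
This gives a 18×12 integer matrix of rank 12; reducing to Smith normal form yields diagonal entries (1,1,1,1,1,1,1,1,1,1,1,2).

Reading off H_k = ker ∂_k / im ∂_{k+1}:

  H_2: rank ker ∂_2 − rank ∂_3 = (12 − 12) − 0 = 0, and there is no ∂_3, so H_2 ≅ 0.

H_2 ≅ 0.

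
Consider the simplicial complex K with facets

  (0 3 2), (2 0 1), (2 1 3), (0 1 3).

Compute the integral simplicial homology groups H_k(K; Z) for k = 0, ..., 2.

H_0 ≅ Z,  H_1 = 0,  H_2 ≅ Z.

K has 4 vertices, 6 edges, 4 triangles.
rank ∂_0 = 0, rank ∂_1 = 3 ⇒ b_0 = 4 − 0 − 3 = 1; all invariant factors of ∂_1 are 1 so no torsion. So H_0 = Z.
rank ∂_1 = 3, rank ∂_2 = 3 ⇒ b_1 = 6 − 3 − 3 = 0; all invariant factors of ∂_2 are 1 so no torsion. So H_1 = 0.
rank ∂_2 = 3, rank ∂_3 = 0 ⇒ b_2 = 4 − 3 − 0 = 1. So H_2 = Z.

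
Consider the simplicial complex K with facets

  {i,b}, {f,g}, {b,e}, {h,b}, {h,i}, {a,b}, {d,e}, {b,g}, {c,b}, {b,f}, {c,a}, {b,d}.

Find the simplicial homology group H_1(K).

H_1 ≅ Z^4.

Order the vertices as a < b < c < d < e < f < g < h < i. Listing each simplex with vertices in this order, K has dimension 1 with simplices:

  0-simplices (9): a, b, c, d, e, f, g, h, i
  1-simplices (12): ab, ac, bc, bd, be, bf, bg, bh, bi, de, fg, hi

Hence C_0 ≅ Z^9, C_1 ≅ Z^12.

Boundary ∂_1: C_1 → C_0 sends each edge [p,q] (with p < q) to q − p.
As a 9×12 matrix over Z this has rank 8, with invariant factors (1,1,1,1,1,1,1,1).

Reading off H_k = ker ∂_k / im ∂_{k+1}:

  H_1: rank ker ∂_1 − rank ∂_2 = (12 − 8) − 0 = 4, and there is no ∂_2, so H_1 = Z^4.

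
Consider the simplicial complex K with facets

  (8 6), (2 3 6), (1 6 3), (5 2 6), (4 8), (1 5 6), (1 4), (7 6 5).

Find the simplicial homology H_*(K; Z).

K has 8 vertices, 13 edges, 5 triangles.
rank ∂_0 = 0, rank ∂_1 = 7 ⇒ b_0 = 8 − 0 − 7 = 1; all invariant factors of ∂_1 are 1 so no torsion. So H_0 ≅ Z.
rank ∂_1 = 7, rank ∂_2 = 5 ⇒ b_1 = 13 − 7 − 5 = 1; all invariant factors of ∂_2 are 1 so no torsion. So H_1 ≅ Z.
rank ∂_2 = 5, rank ∂_3 = 0 ⇒ b_2 = 5 − 5 − 0 = 0. So H_2 ≅ 0.

H_0 ≅ Z,  H_1 ≅ Z,  H_2 = 0.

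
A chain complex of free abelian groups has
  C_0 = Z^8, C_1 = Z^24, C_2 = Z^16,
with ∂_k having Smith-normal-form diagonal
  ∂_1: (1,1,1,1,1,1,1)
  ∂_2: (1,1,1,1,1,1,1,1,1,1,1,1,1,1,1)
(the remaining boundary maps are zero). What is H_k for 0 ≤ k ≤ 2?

H_0: b_0 = 8 − 0 − 7 = 1; torsion from ∂_1 factors > 1: none. So H_0 = Z.
H_1: b_1 = 24 − 7 − 15 = 2; torsion from ∂_2 factors > 1: none. So H_1 = Z^2.
H_2: b_2 = 16 − 15 − 0 = 1; torsion from ∂_3 factors > 1: none. So H_2 = Z.

H_0 = Z,  H_1 = Z^2,  H_2 = Z.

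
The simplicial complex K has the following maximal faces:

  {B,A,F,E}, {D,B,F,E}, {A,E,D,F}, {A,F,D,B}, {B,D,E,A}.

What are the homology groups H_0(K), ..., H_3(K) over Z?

Fix the vertex order A < B < D < E < F and write every simplex with vertices in increasing order. Then dim K = 3 and the simplices of K are:

  0-simplices (5): A, B, D, E, F
  1-simplices (10): AB, AD, AE, AF, BD, BE, BF, DE, DF, EF
  2-simplices (10): ABD, ABE, ABF, ADE, ADF, AEF, BDE, BDF, BEF, DEF
  3-simplices (5): ABDE, ABDF, ABEF, ADEF, BDEF

giving chain groups C_0 ≅ Z^5, C_1 ≅ Z^10, C_2 ≅ Z^10, C_3 ≅ Z^5.

The boundary map ∂_1: C_1 → C_0 sends each edge [p,q] (with p < q) to q − p. For instance
  ∂AE = E − A.
As a 5×10 matrix over Z this has rank 4, with invariant factors (1,1,1,1).

∂_2: C_2 → C_1 sends each 2-simplex [p,q,r] to [q,r] − [p,r] + [p,q]. For instance
  ∂BEF = EF − BF + BE,
  ∂ADE = DE − AE + AD.
This gives a 10×10 integer matrix of rank 6; reducing to Smith normal form yields diagonal entries (1,1,1,1,1,1).

The boundary map ∂_3: C_3 → C_2 sends each 3-simplex σ to the alternating sum Σ_i (−1)^i (σ with its i-th vertex removed). For instance
  ∂ADEF = DEF − AEF + ADF − ADE,
  ∂BDEF = DEF − BEF + BDF − BDE.
The 10×5 boundary matrix has rank 4 and Smith normal form diag(1,1,1,1).

From H_k ≅ ker(∂_k) / im(∂_{k+1}) we obtain:

  H_0: rank C_0 − rank ∂_1 = 5 − 4 = 1, and the invariant factors of ∂_1 are all 1, so H_0 = Z.
  H_1: rank ker ∂_1 − rank ∂_2 = (10 − 4) − 6 = 0, and the invariant factors of ∂_2 are all 1, so H_1 = 0.
  H_2: rank ker ∂_2 − rank ∂_3 = (10 − 6) − 4 = 0, and the invariant factors of ∂_3 are all 1, so H_2 = 0.
  H_3: rank ker ∂_3 − rank ∂_4 = (5 − 4) − 0 = 1, and there is no ∂_4, so H_3 = Z.

H_0 ≅ Z,  H_1 = 0,  H_2 = 0,  H_3 ≅ Z.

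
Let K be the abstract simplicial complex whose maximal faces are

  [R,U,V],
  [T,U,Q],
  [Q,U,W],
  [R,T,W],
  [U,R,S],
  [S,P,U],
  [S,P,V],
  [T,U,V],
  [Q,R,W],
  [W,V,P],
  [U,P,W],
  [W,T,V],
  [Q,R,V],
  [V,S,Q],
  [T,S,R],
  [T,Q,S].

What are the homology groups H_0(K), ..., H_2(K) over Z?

H_0 = Z,  H_1 = Z^2,  H_2 = Z.

Take the total order P < Q < R < S < T < U < V < W on the vertex set. Then K (dimension 2) consists of the simplices:

  0-simplices (8): P, Q, R, S, T, U, V, W
  1-simplices (24): PS, PU, PV, PW, QR, QS, QT, QU, QV, QW, RS, RT, RU, RV, RW, ST, SU, SV, TU, TV, TW, UV, UW, VW
  2-simplices (16): PSU, PSV, PUW, PVW, QRV, QRW, QST, QSV, QTU, QUW, RST, RSU, RTW, RUV, TUV, TVW

giving chain groups C_0 ≅ Z^8, C_1 ≅ Z^24, C_2 ≅ Z^16.

The boundary map ∂_1: C_1 → C_0 is given by ∂[p,q] = [q] − [p].
The 8×24 boundary matrix has rank 7 and Smith normal form diag(1,1,1,1,1,1,1).

∂_2: C_2 → C_1 acts by ∂[p,q,r] = [q,r] − [p,r] + [p,q]. For instance
  ∂PUW = UW − PW + PU,
  ∂TVW = VW − TW + TV.
This gives a 24×16 integer matrix of rank 15; reducing to Smith normal form yields diagonal entries (1,1,1,1,1,1,1,1,1,1,1,1,1,1,1).

From H_k ≅ ker(∂_k) / im(∂_{k+1}) we obtain:

  H_0: rank C_0 − rank ∂_1 = 8 − 7 = 1, and the invariant factors of ∂_1 are all 1, so H_0 = Z.
  H_1: rank ker ∂_1 − rank ∂_2 = (24 − 7) − 15 = 2, and the invariant factors of ∂_2 are all 1, so H_1 = Z^2.
  H_2: rank ker ∂_2 − rank ∂_3 = (16 − 15) − 0 = 1, and there is no ∂_3, so H_2 = Z.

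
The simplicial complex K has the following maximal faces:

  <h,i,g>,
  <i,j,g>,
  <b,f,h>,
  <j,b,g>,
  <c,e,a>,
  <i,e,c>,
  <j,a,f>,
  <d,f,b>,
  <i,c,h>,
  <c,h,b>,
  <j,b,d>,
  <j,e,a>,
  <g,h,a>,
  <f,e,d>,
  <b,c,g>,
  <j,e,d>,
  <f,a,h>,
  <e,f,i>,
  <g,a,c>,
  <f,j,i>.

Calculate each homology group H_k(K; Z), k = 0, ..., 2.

H_0 ≅ Z,  H_1 ≅ Z ⊕ Z/2Z,  H_2 = 0.

We work with the vertex ordering a < b < c < d < e < f < g < h < i < j. The simplices of K, each written with vertices in increasing order, are:

  0-simplices (10): a, b, c, d, e, f, g, h, i, j
  1-simplices (30): ac, ae, af, ag, ah, aj, bc, bd, bf, bg, bh, bj, ce, cg, ch, ci, de, df, dj, ef, ei, ej, fh, fi, fj, gh, gi, gj, hi, ij
  2-simplices (20): ace, acg, aej, afh, afj, agh, bcg, bch, bdf, bdj, bfh, bgj, cei, chi, def, dej, efi, fij, ghi, gij

so the chain groups are C_0 ≅ Z^10, C_1 ≅ Z^30, C_2 ≅ Z^20.

The boundary map ∂_1: C_1 → C_0 maps an edge to its endpoints' difference, ∂[p,q] = q − p.
As a 10×30 matrix over Z this has rank 9, with invariant factors (1,1,1,1,1,1,1,1,1).

∂_2: C_2 → C_1 acts by ∂[p,q,r] = [q,r] − [p,r] + [p,q]. For instance
  ∂bch = ch − bh + bc,
  ∂fij = ij − fj + fi.
This gives a 30×20 integer matrix of rank 20; reducing to Smith normal form yields diagonal entries (1,1,1,1,1,1,1,1,1,1,1,1,1,1,1,1,1,1,1,2).

Computing H_k = (kernel of ∂_k) / (image of ∂_{k+1}):

  H_0: rank C_0 − rank ∂_1 = 10 − 9 = 1, and the invariant factors of ∂_1 are all 1, so H_0 ≅ Z.
  H_1: rank ker ∂_1 − rank ∂_2 = (30 − 9) − 20 = 1, and ∂_2 has invariant factor 2 > 1, so H_1 ≅ Z ⊕ Z/2Z.
  H_2: rank ker ∂_2 − rank ∂_3 = (20 − 20) − 0 = 0, and there is no ∂_3, so H_2 ≅ 0.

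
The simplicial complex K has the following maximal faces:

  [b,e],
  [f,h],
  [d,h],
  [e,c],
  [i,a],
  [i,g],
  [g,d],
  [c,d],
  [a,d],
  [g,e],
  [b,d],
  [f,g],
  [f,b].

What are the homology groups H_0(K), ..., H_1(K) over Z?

Fix the vertex order a < b < c < d < e < f < g < h < i and write every simplex with vertices in increasing order. Then dim K = 1 and the simplices of K are:

  0-simplices (9): a, b, c, d, e, f, g, h, i
  1-simplices (13): ad, ai, bd, be, bf, cd, ce, dg, dh, eg, fg, fh, gi

so the chain groups are C_0 ≅ Z^9, C_1 ≅ Z^13.

∂_1: C_1 → C_0 maps an edge to its endpoints' difference, ∂[p,q] = q − p.
The resulting 9×13 matrix has rank 8, and its Smith normal form has invariant factors (1,1,1,1,1,1,1,1).

From H_k ≅ ker(∂_k) / im(∂_{k+1}) we obtain:

  H_0: rank C_0 − rank ∂_1 = 9 − 8 = 1, and the invariant factors of ∂_1 are all 1, so H_0 ≅ Z.
  H_1: rank ker ∂_1 − rank ∂_2 = (13 − 8) − 0 = 5, and there is no ∂_2, so H_1 ≅ Z^5.

H_0 ≅ Z,  H_1 ≅ Z^5.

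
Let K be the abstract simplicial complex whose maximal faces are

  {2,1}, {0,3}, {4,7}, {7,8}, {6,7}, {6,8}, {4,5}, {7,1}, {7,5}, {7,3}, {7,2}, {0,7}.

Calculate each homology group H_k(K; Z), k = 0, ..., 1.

H_0 = Z,  H_1 = Z^4.

We work with the vertex ordering 0 < 1 < 2 < 3 < 4 < 5 < 6 < 7 < 8. The simplices of K, each written with vertices in increasing order, are:

  0-simplices (9): [0], [1], [2], [3], [4], [5], [6], [7], [8]
  1-simplices (12): [0,3], [0,7], [1,2], [1,7], [2,7], [3,7], [4,5], [4,7], [5,7], [6,7], [6,8], [7,8]

so the chain groups are C_0 ≅ Z^9, C_1 ≅ Z^12.

∂_1: C_1 → C_0 is given by ∂[p,q] = [q] − [p]. For instance
  ∂[1,2] = [2] − [1].
The resulting 9×12 matrix has rank 8, and its Smith normal form has invariant factors (1,1,1,1,1,1,1,1).

From H_k ≅ ker(∂_k) / im(∂_{k+1}) we obtain:

  H_0: rank C_0 − rank ∂_1 = 9 − 8 = 1, and the invariant factors of ∂_1 are all 1, so H_0 = Z.
  H_1: rank ker ∂_1 − rank ∂_2 = (12 − 8) − 0 = 4, and there is no ∂_2, so H_1 = Z^4.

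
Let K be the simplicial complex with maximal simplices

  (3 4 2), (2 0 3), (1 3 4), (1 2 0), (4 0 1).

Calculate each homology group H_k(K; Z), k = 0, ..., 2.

H_0 ≅ Z,  H_1 ≅ Z,  H_2 = 0.

K has 5 vertices, 10 edges, 5 triangles.
rank ∂_0 = 0, rank ∂_1 = 4 ⇒ b_0 = 5 − 0 − 4 = 1; all invariant factors of ∂_1 are 1 so no torsion. So H_0 = Z.
rank ∂_1 = 4, rank ∂_2 = 5 ⇒ b_1 = 10 − 4 − 5 = 1; all invariant factors of ∂_2 are 1 so no torsion. So H_1 = Z.
rank ∂_2 = 5, rank ∂_3 = 0 ⇒ b_2 = 5 − 5 − 0 = 0. So H_2 = 0.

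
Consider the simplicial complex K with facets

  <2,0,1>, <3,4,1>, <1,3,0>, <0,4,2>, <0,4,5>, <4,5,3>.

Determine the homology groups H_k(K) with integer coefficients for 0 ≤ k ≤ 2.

H_0 ≅ Z,  H_1 ≅ Z,  H_2 = 0.

We work with the vertex ordering 0 < 1 < 2 < 3 < 4 < 5. The simplices of K, each written with vertices in increasing order, are:

  0-simplices (6): [0], [1], [2], [3], [4], [5]
  1-simplices (12): [0,1], [0,2], [0,3], [0,4], [0,5], [1,2], [1,3], [1,4], [2,4], [3,4], [3,5], [4,5]
  2-simplices (6): [0,1,2], [0,1,3], [0,2,4], [0,4,5], [1,3,4], [3,4,5]

so the chain groups are C_0 ≅ Z^6, C_1 ≅ Z^12, C_2 ≅ Z^6.

∂_1: C_1 → C_0 sends each edge [p,q] (with p < q) to q − p. For instance
  ∂[0,5] = [5] − [0].
The resulting 6×12 matrix has rank 5, and its Smith normal form has invariant factors (1,1,1,1,1).

The boundary map ∂_2: C_2 → C_1 acts by ∂[p,q,r] = [q,r] − [p,r] + [p,q]. For instance
  ∂[0,1,2] = [1,2] − [0,2] + [0,1],
  ∂[3,4,5] = [4,5] − [3,5] + [3,4].
The resulting 12×6 matrix has rank 6, and its Smith normal form has invariant factors (1,1,1,1,1,1).

Reading off H_k = ker ∂_k / im ∂_{k+1}:

  H_0: rank C_0 − rank ∂_1 = 6 − 5 = 1, and the invariant factors of ∂_1 are all 1, so H_0 = Z.
  H_1: rank ker ∂_1 − rank ∂_2 = (12 − 5) − 6 = 1, and the invariant factors of ∂_2 are all 1, so H_1 = Z.
  H_2: rank ker ∂_2 − rank ∂_3 = (6 − 6) − 0 = 0, and there is no ∂_3, so H_2 = 0.

As a check, the Euler characteristic is 6 − 12 + 6 = 0, which agrees with 1 − 1 + 0 = 0.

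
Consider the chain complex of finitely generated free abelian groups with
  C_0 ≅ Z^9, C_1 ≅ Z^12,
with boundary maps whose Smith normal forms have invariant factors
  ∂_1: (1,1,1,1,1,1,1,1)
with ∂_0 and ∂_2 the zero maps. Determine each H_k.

H_0: b_0 = 9 − 0 − 8 = 1; torsion from ∂_1 factors > 1: none. So H_0 ≅ Z.
H_1: b_1 = 12 − 8 − 0 = 4; torsion from ∂_2 factors > 1: none. So H_1 ≅ Z^4.

H_0 ≅ Z,  H_1 ≅ Z^4.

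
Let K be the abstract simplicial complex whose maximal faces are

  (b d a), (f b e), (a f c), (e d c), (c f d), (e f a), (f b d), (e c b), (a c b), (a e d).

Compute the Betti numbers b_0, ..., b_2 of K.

b_0 = 1, b_1 = 0, b_2 = 0.

We work with the vertex ordering a < b < c < d < e < f. The simplices of K, each written with vertices in increasing order, are:

  0-simplices (6): a, b, c, d, e, f
  1-simplices (15): ab, ac, ad, ae, af, bc, bd, be, bf, cd, ce, cf, de, df, ef
  2-simplices (10): abc, abd, acf, ade, aef, bce, bdf, bef, cde, cdf

giving chain groups C_0 ≅ Z^6, C_1 ≅ Z^15, C_2 ≅ Z^10.

Boundary ∂_1: C_1 → C_0 sends each edge [p,q] (with p < q) to q − p. For instance
  ∂de = e − d.
The 6×15 boundary matrix has rank 5 and Smith normal form diag(1,1,1,1,1).

∂_2: C_2 → C_1 maps a triangle to the signed sum of its edges. For instance
  ∂acf = cf − af + ac,
  ∂cdf = df − cf + cd.
The resulting 15×10 matrix has rank 10, and its Smith normal form has invariant factors (1,1,1,1,1,1,1,1,1,2).

Computing H_k = (kernel of ∂_k) / (image of ∂_{k+1}):

  H_0: rank C_0 − rank ∂_1 = 6 − 5 = 1, and the invariant factors of ∂_1 are all 1, so H_0 = Z.
  H_1: rank ker ∂_1 − rank ∂_2 = (15 − 5) − 10 = 0, and ∂_2 has invariant factor 2 > 1, so H_1 = Z_2.
  H_2: rank ker ∂_2 − rank ∂_3 = (10 − 10) − 0 = 0, and there is no ∂_3, so H_2 = 0.

Hence the Betti numbers are b_0 = 1, b_1 = 0, b_2 = 0.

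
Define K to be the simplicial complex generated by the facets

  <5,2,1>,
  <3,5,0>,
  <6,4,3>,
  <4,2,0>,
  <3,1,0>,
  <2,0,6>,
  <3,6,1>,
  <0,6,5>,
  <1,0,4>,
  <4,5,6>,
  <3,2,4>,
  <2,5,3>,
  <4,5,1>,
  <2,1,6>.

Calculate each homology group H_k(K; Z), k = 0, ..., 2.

H_0 ≅ Z,  H_1 ≅ Z^2,  H_2 ≅ Z.

K has 7 vertices, 21 edges, 14 triangles.
rank ∂_0 = 0, rank ∂_1 = 6 ⇒ b_0 = 7 − 0 − 6 = 1; all invariant factors of ∂_1 are 1 so no torsion. So H_0 = Z.
rank ∂_1 = 6, rank ∂_2 = 13 ⇒ b_1 = 21 − 6 − 13 = 2; all invariant factors of ∂_2 are 1 so no torsion. So H_1 = Z^2.
rank ∂_2 = 13, rank ∂_3 = 0 ⇒ b_2 = 14 − 13 − 0 = 1. So H_2 = Z.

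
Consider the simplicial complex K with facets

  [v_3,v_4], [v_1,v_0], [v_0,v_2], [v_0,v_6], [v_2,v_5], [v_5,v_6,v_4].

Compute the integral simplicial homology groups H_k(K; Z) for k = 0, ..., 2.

H_0 ≅ Z,  H_1 ≅ Z,  H_2 = 0.

Take the total order v_0 < v_1 < v_2 < v_3 < v_4 < v_5 < v_6 on the vertex set. Then K (dimension 2) consists of the simplices:

  0-simplices (7): [v_0], [v_1], [v_2], [v_3], [v_4], [v_5], [v_6]
  1-simplices (8): [v_0,v_1], [v_0,v_2], [v_0,v_6], [v_2,v_5], [v_3,v_4], [v_4,v_5], [v_4,v_6], [v_5,v_6]
  2-simplices (1): [v_4,v_5,v_6]

giving chain groups C_0 ≅ Z^7, C_1 ≅ Z^8, C_2 ≅ Z^1.

Boundary ∂_1: C_1 → C_0 sends each edge [p,q] (with p < q) to q − p. For instance
  ∂[v_0,v_1] = [v_1] − [v_0].
The 7×8 boundary matrix has rank 6 and Smith normal form diag(1,1,1,1,1,1).

The boundary map ∂_2: C_2 → C_1 acts by ∂[p,q,r] = [q,r] − [p,r] + [p,q]. For instance
  ∂[v_4,v_5,v_6] = [v_5,v_6] − [v_4,v_6] + [v_4,v_5].
As a 8×1 matrix over Z this has rank 1, with invariant factors (1).

Now H_k = ker ∂_k / im ∂_{k+1}, so:

  H_0: rank C_0 − rank ∂_1 = 7 − 6 = 1, and the invariant factors of ∂_1 are all 1, so H_0 = Z.
  H_1: rank ker ∂_1 − rank ∂_2 = (8 − 6) − 1 = 1, and the invariant factors of ∂_2 are all 1, so H_1 = Z.
  H_2: rank ker ∂_2 − rank ∂_3 = (1 − 1) − 0 = 0, and there is no ∂_3, so H_2 = 0.

As a check, the Euler characteristic is 7 − 8 + 1 = 0, which agrees with 1 − 1 + 0 = 0.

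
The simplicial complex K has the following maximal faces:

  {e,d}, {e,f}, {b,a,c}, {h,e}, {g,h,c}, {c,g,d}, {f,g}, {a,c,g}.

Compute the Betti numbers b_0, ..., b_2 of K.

Order the vertices as a < b < c < d < e < f < g < h. Listing each simplex with vertices in this order, K has dimension 2 with simplices:

  0-simplices (8): a, b, c, d, e, f, g, h
  1-simplices (13): ab, ac, ag, bc, cd, cg, ch, de, dg, ef, eh, fg, gh
  2-simplices (4): abc, acg, cdg, cgh

so the chain groups are C_0 ≅ Z^8, C_1 ≅ Z^13, C_2 ≅ Z^4.

Boundary ∂_1: C_1 → C_0 sends each edge [p,q] (with p < q) to q − p. For instance
  ∂bc = c − b.
This gives a 8×13 integer matrix of rank 7; reducing to Smith normal form yields diagonal entries (1,1,1,1,1,1,1).

∂_2: C_2 → C_1 acts by ∂[p,q,r] = [q,r] − [p,r] + [p,q]. For instance
  ∂acg = cg − ag + ac,
  ∂cgh = gh − ch + cg.
As a 13×4 matrix over Z this has rank 4, with invariant factors (1,1,1,1).

Reading off H_k = ker ∂_k / im ∂_{k+1}:

  H_0: rank C_0 − rank ∂_1 = 8 − 7 = 1, and the invariant factors of ∂_1 are all 1, so H_0 ≅ Z.
  H_1: rank ker ∂_1 − rank ∂_2 = (13 − 7) − 4 = 2, and the invariant factors of ∂_2 are all 1, so H_1 ≅ Z^2.
  H_2: rank ker ∂_2 − rank ∂_3 = (4 − 4) − 0 = 0, and there is no ∂_3, so H_2 ≅ 0.

Hence the Betti numbers are b_0 = 1, b_1 = 2, b_2 = 0.

b_0 = 1, b_1 = 2, b_2 = 0.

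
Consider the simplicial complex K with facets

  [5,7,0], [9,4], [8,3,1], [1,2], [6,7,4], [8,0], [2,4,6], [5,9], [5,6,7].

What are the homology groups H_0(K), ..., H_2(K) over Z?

H_0 ≅ Z,  H_1 ≅ Z^2,  H_2 = 0.

Order the vertices as 0 < 1 < 2 < 3 < 4 < 5 < 6 < 7 < 8 < 9. Listing each simplex with vertices in this order, K has dimension 2 with simplices:

  0-simplices (10): [0], [1], [2], [3], [4], [5], [6], [7], [8], [9]
  1-simplices (16): [0,5], [0,7], [0,8], [1,2], [1,3], [1,8], [2,4], [2,6], [3,8], [4,6], [4,7], [4,9], [5,6], [5,7], [5,9], [6,7]
  2-simplices (5): [0,5,7], [1,3,8], [2,4,6], [4,6,7], [5,6,7]

Hence C_0 ≅ Z^10, C_1 ≅ Z^16, C_2 ≅ Z^5.

The boundary map ∂_1: C_1 → C_0 sends each edge [p,q] (with p < q) to q − p. For instance
  ∂[6,7] = [7] − [6].
The 10×16 boundary matrix has rank 9 and Smith normal form diag(1,1,1,1,1,1,1,1,1).

∂_2: C_2 → C_1 maps a triangle to the signed sum of its edges. For instance
  ∂[1,3,8] = [3,8] − [1,8] + [1,3],
  ∂[5,6,7] = [6,7] − [5,7] + [5,6].
This gives a 16×5 integer matrix of rank 5; reducing to Smith normal form yields diagonal entries (1,1,1,1,1).

From H_k ≅ ker(∂_k) / im(∂_{k+1}) we obtain:

  H_0: rank C_0 − rank ∂_1 = 10 − 9 = 1, and the invariant factors of ∂_1 are all 1, so H_0 ≅ Z.
  H_1: rank ker ∂_1 − rank ∂_2 = (16 − 9) − 5 = 2, and the invariant factors of ∂_2 are all 1, so H_1 ≅ Z^2.
  H_2: rank ker ∂_2 − rank ∂_3 = (5 − 5) − 0 = 0, and there is no ∂_3, so H_2 ≅ 0.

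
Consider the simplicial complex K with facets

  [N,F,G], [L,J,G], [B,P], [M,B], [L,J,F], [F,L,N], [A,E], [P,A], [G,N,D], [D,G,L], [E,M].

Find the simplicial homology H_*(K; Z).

H_0 ≅ Z^2,  H_1 ≅ Z^2,  H_2 = 0.

We work with the vertex ordering A < B < D < E < F < G < J < L < M < N < P. The simplices of K, each written with vertices in increasing order, are:

  0-simplices (11): A, B, D, E, F, G, J, L, M, N, P
  1-simplices (17): AE, AP, BM, BP, DG, DL, DN, EM, FG, FJ, FL, FN, GJ, GL, GN, JL, LN
  2-simplices (6): DGL, DGN, FGN, FJL, FLN, GJL

so the chain groups are C_0 ≅ Z^11, C_1 ≅ Z^17, C_2 ≅ Z^6.

Boundary ∂_1: C_1 → C_0 is given by ∂[p,q] = [q] − [p]. For instance
  ∂AE = E − A.
The 11×17 boundary matrix has rank 9 and Smith normal form diag(1,1,1,1,1,1,1,1,1).

The boundary map ∂_2: C_2 → C_1 maps a triangle to the signed sum of its edges. For instance
  ∂FGN = GN − FN + FG,
  ∂FLN = LN − FN + FL.
As a 17×6 matrix over Z this has rank 6, with invariant factors (1,1,1,1,1,1).

Reading off H_k = ker ∂_k / im ∂_{k+1}:

  H_0: rank C_0 − rank ∂_1 = 11 − 9 = 2, and the invariant factors of ∂_1 are all 1, so H_0 = Z^2.
  H_1: rank ker ∂_1 − rank ∂_2 = (17 − 9) − 6 = 2, and the invariant factors of ∂_2 are all 1, so H_1 = Z^2.
  H_2: rank ker ∂_2 − rank ∂_3 = (6 − 6) − 0 = 0, and there is no ∂_3, so H_2 = 0.

As a check, the Euler characteristic is 11 − 17 + 6 = 0, which agrees with 2 − 2 + 0 = 0.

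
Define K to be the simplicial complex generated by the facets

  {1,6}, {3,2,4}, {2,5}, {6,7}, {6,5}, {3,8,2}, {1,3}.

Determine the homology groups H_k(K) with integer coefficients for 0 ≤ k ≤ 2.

H_0 = Z,  H_1 = Z,  H_2 = 0.

Take the total order 1 < 2 < 3 < 4 < 5 < 6 < 7 < 8 on the vertex set. Then K (dimension 2) consists of the simplices:

  0-simplices (8): [1], [2], [3], [4], [5], [6], [7], [8]
  1-simplices (10): [1,3], [1,6], [2,3], [2,4], [2,5], [2,8], [3,4], [3,8], [5,6], [6,7]
  2-simplices (2): [2,3,4], [2,3,8]

so the chain groups are C_0 ≅ Z^8, C_1 ≅ Z^10, C_2 ≅ Z^2.

∂_1: C_1 → C_0 sends each edge [p,q] (with p < q) to q − p. For instance
  ∂[2,3] = [3] − [2].
This gives a 8×10 integer matrix of rank 7; reducing to Smith normal form yields diagonal entries (1,1,1,1,1,1,1).

∂_2: C_2 → C_1 maps a triangle to the signed sum of its edges. For instance
  ∂[2,3,8] = [3,8] − [2,8] + [2,3],
  ∂[2,3,4] = [3,4] − [2,4] + [2,3].
The resulting 10×2 matrix has rank 2, and its Smith normal form has invariant factors (1,1).

Now H_k = ker ∂_k / im ∂_{k+1}, so:

  H_0: rank C_0 − rank ∂_1 = 8 − 7 = 1, and the invariant factors of ∂_1 are all 1, so H_0 = Z.
  H_1: rank ker ∂_1 − rank ∂_2 = (10 − 7) − 2 = 1, and the invariant factors of ∂_2 are all 1, so H_1 = Z.
  H_2: rank ker ∂_2 − rank ∂_3 = (2 − 2) − 0 = 0, and there is no ∂_3, so H_2 = 0.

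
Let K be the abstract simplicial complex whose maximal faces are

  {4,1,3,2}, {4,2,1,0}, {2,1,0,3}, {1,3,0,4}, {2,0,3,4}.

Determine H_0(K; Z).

H_0 = Z.

Take the total order 0 < 1 < 2 < 3 < 4 on the vertex set. Then K (dimension 3) consists of the simplices:

  0-simplices (5): [0], [1], [2], [3], [4]
  1-simplices (10): [0,1], [0,2], [0,3], [0,4], [1,2], [1,3], [1,4], [2,3], [2,4], [3,4]
  2-simplices (10): [0,1,2], [0,1,3], [0,1,4], [0,2,3], [0,2,4], [0,3,4], [1,2,3], [1,2,4], [1,3,4], [2,3,4]
  3-simplices (5): [0,1,2,3], [0,1,2,4], [0,1,3,4], [0,2,3,4], [1,2,3,4]

Hence C_0 ≅ Z^5, C_1 ≅ Z^10, C_2 ≅ Z^10, C_3 ≅ Z^5.

∂_1: C_1 → C_0 is given by ∂[p,q] = [q] − [p]. For instance
  ∂[0,4] = [4] − [0].
The 5×10 boundary matrix has rank 4 and Smith normal form diag(1,1,1,1).

Boundary ∂_2: C_2 → C_1 maps a triangle to the signed sum of its edges. For instance
  ∂[0,2,4] = [2,4] − [0,4] + [0,2],
  ∂[0,2,3] = [2,3] − [0,3] + [0,2].
The 10×10 boundary matrix has rank 6 and Smith normal form diag(1,1,1,1,1,1).

∂_3: C_3 → C_2 sends each 3-simplex σ to the alternating sum Σ_i (−1)^i (σ with its i-th vertex removed). For instance
  ∂[1,2,3,4] = [2,3,4] − [1,3,4] + [1,2,4] − [1,2,3],
  ∂[0,1,2,4] = [1,2,4] − [0,2,4] + [0,1,4] − [0,1,2].
The resulting 10×5 matrix has rank 4, and its Smith normal form has invariant factors (1,1,1,1).

Reading off H_k = ker ∂_k / im ∂_{k+1}:

  H_0: rank C_0 − rank ∂_1 = 5 − 4 = 1, and the invariant factors of ∂_1 are all 1, so H_0 = Z.

(K is a triangulation of the 3-sphere S^3.)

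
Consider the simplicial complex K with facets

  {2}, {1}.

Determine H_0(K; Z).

K has 2 vertices.
rank ∂_0 = 0, rank ∂_1 = 0 ⇒ b_0 = 2 − 0 − 0 = 2. So H_0 = Z^2.

H_0 ≅ Z^2.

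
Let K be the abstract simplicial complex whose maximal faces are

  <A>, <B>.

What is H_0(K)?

Take the total order A < B on the vertex set. Then K (dimension 0) consists of the simplices:

  0-simplices (2): A, B

so the chain groups are C_0 ≅ Z^2.

Now H_k = ker ∂_k / im ∂_{k+1}, so:

  H_0: rank C_0 − rank ∂_1 = 2 − 0 = 2, and there is no ∂_1, so H_0 ≅ Z^2.

(K is a triangulation of a set of 2 points.)

H_0 = Z^2.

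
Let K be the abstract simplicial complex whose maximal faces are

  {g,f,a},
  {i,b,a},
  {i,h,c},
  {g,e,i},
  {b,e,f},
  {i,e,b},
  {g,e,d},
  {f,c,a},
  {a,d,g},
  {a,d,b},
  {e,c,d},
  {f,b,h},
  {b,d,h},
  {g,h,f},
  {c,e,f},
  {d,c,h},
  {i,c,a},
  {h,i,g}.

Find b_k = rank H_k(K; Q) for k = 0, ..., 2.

b_0 = 1, b_1 = 2, b_2 = 1.

Fix the vertex order a < b < c < d < e < f < g < h < i and write every simplex with vertices in increasing order. Then dim K = 2 and the simplices of K are:

  0-simplices (9): a, b, c, d, e, f, g, h, i
  1-simplices (27): ab, ac, ad, af, ag, ai, bd, be, bf, bh, bi, cd, ce, cf, ch, ci, de, dg, dh, ef, eg, ei, fg, fh, gh, gi, hi
  2-simplices (18): abd, abi, acf, aci, adg, afg, bdh, bef, bei, bfh, cde, cdh, cef, chi, deg, egi, fgh, ghi

so the chain groups are C_0 ≅ Z^9, C_1 ≅ Z^27, C_2 ≅ Z^18.

Boundary ∂_1: C_1 → C_0 maps an edge to its endpoints' difference, ∂[p,q] = q − p. For instance
  ∂gi = i − g.
The 9×27 boundary matrix has rank 8 and Smith normal form diag(1,1,1,1,1,1,1,1).

The boundary map ∂_2: C_2 → C_1 maps a triangle to the signed sum of its edges. For instance
  ∂cdh = dh − ch + cd,
  ∂deg = eg − dg + de.
This gives a 27×18 integer matrix of rank 17; reducing to Smith normal form yields diagonal entries (1,1,1,1,1,1,1,1,1,1,1,1,1,1,1,1,1).

From H_k ≅ ker(∂_k) / im(∂_{k+1}) we obtain:

  H_0: rank C_0 − rank ∂_1 = 9 − 8 = 1, and the invariant factors of ∂_1 are all 1, so H_0 ≅ Z.
  H_1: rank ker ∂_1 − rank ∂_2 = (27 − 8) − 17 = 2, and the invariant factors of ∂_2 are all 1, so H_1 ≅ Z^2.
  H_2: rank ker ∂_2 − rank ∂_3 = (18 − 17) − 0 = 1, and there is no ∂_3, so H_2 ≅ Z.

Hence the Betti numbers are b_0 = 1, b_1 = 2, b_2 = 1.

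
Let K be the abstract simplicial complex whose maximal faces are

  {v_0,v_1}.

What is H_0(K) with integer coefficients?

H_0 = Z.

Take the total order v_0 < v_1 on the vertex set. Then K (dimension 1) consists of the simplices:

  0-simplices (2): [v_0], [v_1]
  1-simplices (1): [v_0,v_1]

Hence C_0 ≅ Z^2, C_1 ≅ Z^1.

Boundary ∂_1: C_1 → C_0 is given by ∂[p,q] = [q] − [p]. For instance
  ∂[v_0,v_1] = [v_1] − [v_0].
The 2×1 boundary matrix has rank 1 and Smith normal form diag(1).

Now H_k = ker ∂_k / im ∂_{k+1}, so:

  H_0: rank C_0 − rank ∂_1 = 2 − 1 = 1, and the invariant factors of ∂_1 are all 1, so H_0 = Z.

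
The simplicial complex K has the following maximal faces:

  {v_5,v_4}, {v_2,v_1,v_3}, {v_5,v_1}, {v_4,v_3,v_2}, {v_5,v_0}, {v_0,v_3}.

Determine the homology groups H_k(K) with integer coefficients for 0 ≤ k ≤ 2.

H_0 ≅ Z,  H_1 ≅ Z^2,  H_2 = 0.

We work with the vertex ordering v_0 < v_1 < v_2 < v_3 < v_4 < v_5. The simplices of K, each written with vertices in increasing order, are:

  0-simplices (6): [v_0], [v_1], [v_2], [v_3], [v_4], [v_5]
  1-simplices (9): [v_0,v_3], [v_0,v_5], [v_1,v_2], [v_1,v_3], [v_1,v_5], [v_2,v_3], [v_2,v_4], [v_3,v_4], [v_4,v_5]
  2-simplices (2): [v_1,v_2,v_3], [v_2,v_3,v_4]

giving chain groups C_0 ≅ Z^6, C_1 ≅ Z^9, C_2 ≅ Z^2.

The boundary map ∂_1: C_1 → C_0 is given by ∂[p,q] = [q] − [p]. For instance
  ∂[v_2,v_3] = [v_3] − [v_2].
As a 6×9 matrix over Z this has rank 5, with invariant factors (1,1,1,1,1).

The boundary map ∂_2: C_2 → C_1 acts by ∂[p,q,r] = [q,r] − [p,r] + [p,q]. For instance
  ∂[v_1,v_2,v_3] = [v_2,v_3] − [v_1,v_3] + [v_1,v_2],
  ∂[v_2,v_3,v_4] = [v_3,v_4] − [v_2,v_4] + [v_2,v_3].
The resulting 9×2 matrix has rank 2, and its Smith normal form has invariant factors (1,1).

Computing H_k = (kernel of ∂_k) / (image of ∂_{k+1}):

  H_0: rank C_0 − rank ∂_1 = 6 − 5 = 1, and the invariant factors of ∂_1 are all 1, so H_0 ≅ Z.
  H_1: rank ker ∂_1 − rank ∂_2 = (9 − 5) − 2 = 2, and the invariant factors of ∂_2 are all 1, so H_1 ≅ Z^2.
  H_2: rank ker ∂_2 − rank ∂_3 = (2 − 2) − 0 = 0, and there is no ∂_3, so H_2 ≅ 0.

As a check, the Euler characteristic is 6 − 9 + 2 = -1, which agrees with 1 − 2 + 0 = -1.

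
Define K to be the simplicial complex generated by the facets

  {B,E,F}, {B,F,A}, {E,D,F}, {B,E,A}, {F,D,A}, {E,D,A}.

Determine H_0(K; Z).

H_0 = Z.

Take the total order A < B < D < E < F on the vertex set. Then K (dimension 2) consists of the simplices:

  0-simplices (5): A, B, D, E, F
  1-simplices (9): AB, AD, AE, AF, BE, BF, DE, DF, EF
  2-simplices (6): ABE, ABF, ADE, ADF, BEF, DEF

so the chain groups are C_0 ≅ Z^5, C_1 ≅ Z^9, C_2 ≅ Z^6.

The boundary map ∂_1: C_1 → C_0 sends each edge [p,q] (with p < q) to q − p.
The resulting 5×9 matrix has rank 4, and its Smith normal form has invariant factors (1,1,1,1).

Boundary ∂_2: C_2 → C_1 sends each 2-simplex [p,q,r] to [q,r] − [p,r] + [p,q]. For instance
  ∂ADF = DF − AF + AD,
  ∂BEF = EF − BF + BE.
As a 9×6 matrix over Z this has rank 5, with invariant factors (1,1,1,1,1).

Reading off H_k = ker ∂_k / im ∂_{k+1}:

  H_0: rank C_0 − rank ∂_1 = 5 − 4 = 1, and the invariant factors of ∂_1 are all 1, so H_0 = Z.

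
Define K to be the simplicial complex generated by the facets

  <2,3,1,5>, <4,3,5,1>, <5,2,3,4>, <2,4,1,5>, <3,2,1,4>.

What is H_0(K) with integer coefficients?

We work with the vertex ordering 1 < 2 < 3 < 4 < 5. The simplices of K, each written with vertices in increasing order, are:

  0-simplices (5): [1], [2], [3], [4], [5]
  1-simplices (10): [1,2], [1,3], [1,4], [1,5], [2,3], [2,4], [2,5], [3,4], [3,5], [4,5]
  2-simplices (10): [1,2,3], [1,2,4], [1,2,5], [1,3,4], [1,3,5], [1,4,5], [2,3,4], [2,3,5], [2,4,5], [3,4,5]
  3-simplices (5): [1,2,3,4], [1,2,3,5], [1,2,4,5], [1,3,4,5], [2,3,4,5]

giving chain groups C_0 ≅ Z^5, C_1 ≅ Z^10, C_2 ≅ Z^10, C_3 ≅ Z^5.

Boundary ∂_1: C_1 → C_0 maps an edge to its endpoints' difference, ∂[p,q] = q − p.
As a 5×10 matrix over Z this has rank 4, with invariant factors (1,1,1,1).

∂_2: C_2 → C_1 maps a triangle to the signed sum of its edges. For instance
  ∂[2,4,5] = [4,5] − [2,5] + [2,4],
  ∂[2,3,4] = [3,4] − [2,4] + [2,3].
The resulting 10×10 matrix has rank 6, and its Smith normal form has invariant factors (1,1,1,1,1,1).

The boundary map ∂_3: C_3 → C_2 sends each 3-simplex σ to the alternating sum Σ_i (−1)^i (σ with its i-th vertex removed). For instance
  ∂[1,2,3,5] = [2,3,5] − [1,3,5] + [1,2,5] − [1,2,3],
  ∂[1,2,3,4] = [2,3,4] − [1,3,4] + [1,2,4] − [1,2,3].
The resulting 10×5 matrix has rank 4, and its Smith normal form has invariant factors (1,1,1,1).

Computing H_k = (kernel of ∂_k) / (image of ∂_{k+1}):

  H_0: rank C_0 − rank ∂_1 = 5 − 4 = 1, and the invariant factors of ∂_1 are all 1, so H_0 = Z.

H_0 = Z.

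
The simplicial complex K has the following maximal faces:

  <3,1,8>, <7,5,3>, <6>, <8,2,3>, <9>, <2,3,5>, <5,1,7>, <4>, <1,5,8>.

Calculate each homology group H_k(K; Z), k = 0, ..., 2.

H_0 ≅ Z^4,  H_1 ≅ Z,  H_2 = 0.

Take the total order 1 < 2 < 3 < 4 < 5 < 6 < 7 < 8 < 9 on the vertex set. Then K (dimension 2) consists of the simplices:

  0-simplices (9): [1], [2], [3], [4], [5], [6], [7], [8], [9]
  1-simplices (12): [1,3], [1,5], [1,7], [1,8], [2,3], [2,5], [2,8], [3,5], [3,7], [3,8], [5,7], [5,8]
  2-simplices (6): [1,3,8], [1,5,7], [1,5,8], [2,3,5], [2,3,8], [3,5,7]

giving chain groups C_0 ≅ Z^9, C_1 ≅ Z^12, C_2 ≅ Z^6.

∂_1: C_1 → C_0 is given by ∂[p,q] = [q] − [p].
The resulting 9×12 matrix has rank 5, and its Smith normal form has invariant factors (1,1,1,1,1).

The boundary map ∂_2: C_2 → C_1 maps a triangle to the signed sum of its edges. For instance
  ∂[2,3,5] = [3,5] − [2,5] + [2,3],
  ∂[1,5,7] = [5,7] − [1,7] + [1,5].
The resulting 12×6 matrix has rank 6, and its Smith normal form has invariant factors (1,1,1,1,1,1).

From H_k ≅ ker(∂_k) / im(∂_{k+1}) we obtain:

  H_0: rank C_0 − rank ∂_1 = 9 − 5 = 4, and the invariant factors of ∂_1 are all 1, so H_0 = Z^4.
  H_1: rank ker ∂_1 − rank ∂_2 = (12 − 5) − 6 = 1, and the invariant factors of ∂_2 are all 1, so H_1 = Z.
  H_2: rank ker ∂_2 − rank ∂_3 = (6 − 6) − 0 = 0, and there is no ∂_3, so H_2 = 0.

As a check, the Euler characteristic is 9 − 12 + 6 = 3, which agrees with 4 − 1 + 0 = 3.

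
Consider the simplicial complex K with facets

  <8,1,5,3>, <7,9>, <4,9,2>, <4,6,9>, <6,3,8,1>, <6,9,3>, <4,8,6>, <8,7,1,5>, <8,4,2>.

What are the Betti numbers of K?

We work with the vertex ordering 1 < 2 < 3 < 4 < 5 < 6 < 7 < 8 < 9. The simplices of K, each written with vertices in increasing order, are:

  0-simplices (9): [1], [2], [3], [4], [5], [6], [7], [8], [9]
  1-simplices (21): [1,3], [1,5], [1,6], [1,7], [1,8], [2,4], [2,8], [2,9], [3,5], [3,6], [3,8], [3,9], [4,6], [4,8], [4,9], [5,7], [5,8], [6,8], [6,9], [7,8], [7,9]
  2-simplices (15): [1,3,5], [1,3,6], [1,3,8], [1,5,7], [1,5,8], [1,6,8], [1,7,8], [2,4,8], [2,4,9], [3,5,8], [3,6,8], [3,6,9], [4,6,8], [4,6,9], [5,7,8]
  3-simplices (3): [1,3,5,8], [1,3,6,8], [1,5,7,8]

so the chain groups are C_0 ≅ Z^9, C_1 ≅ Z^21, C_2 ≅ Z^15, C_3 ≅ Z^3.

∂_1: C_1 → C_0 maps an edge to its endpoints' difference, ∂[p,q] = q − p.
This gives a 9×21 integer matrix of rank 8; reducing to Smith normal form yields diagonal entries (1,1,1,1,1,1,1,1).

∂_2: C_2 → C_1 sends each 2-simplex [p,q,r] to [q,r] − [p,r] + [p,q]. For instance
  ∂[1,5,7] = [5,7] − [1,7] + [1,5],
  ∂[1,5,8] = [5,8] − [1,8] + [1,5].
The 21×15 boundary matrix has rank 12 and Smith normal form diag(1,1,1,1,1,1,1,1,1,1,1,1).

∂_3: C_3 → C_2 sends each 3-simplex σ to the alternating sum Σ_i (−1)^i (σ with its i-th vertex removed). For instance
  ∂[1,5,7,8] = [5,7,8] − [1,7,8] + [1,5,8] − [1,5,7],
  ∂[1,3,6,8] = [3,6,8] − [1,6,8] + [1,3,8] − [1,3,6].
The 15×3 boundary matrix has rank 3 and Smith normal form diag(1,1,1).

Reading off H_k = ker ∂_k / im ∂_{k+1}:

  H_0: rank C_0 − rank ∂_1 = 9 − 8 = 1, and the invariant factors of ∂_1 are all 1, so H_0 = Z.
  H_1: rank ker ∂_1 − rank ∂_2 = (21 − 8) − 12 = 1, and the invariant factors of ∂_2 are all 1, so H_1 = Z.
  H_2: rank ker ∂_2 − rank ∂_3 = (15 − 12) − 3 = 0, and the invariant factors of ∂_3 are all 1, so H_2 = 0.
  H_3: rank ker ∂_3 − rank ∂_4 = (3 − 3) − 0 = 0, and there is no ∂_4, so H_3 = 0.

As a check, the Euler characteristic is 9 − 21 + 15 − 3 = 0, which agrees with 1 − 1 + 0 − 0 = 0.

Hence the Betti numbers are b_0 = 1, b_1 = 1, b_2 = 0, b_3 = 0.

b_0 = 1, b_1 = 1, b_2 = 0, b_3 = 0.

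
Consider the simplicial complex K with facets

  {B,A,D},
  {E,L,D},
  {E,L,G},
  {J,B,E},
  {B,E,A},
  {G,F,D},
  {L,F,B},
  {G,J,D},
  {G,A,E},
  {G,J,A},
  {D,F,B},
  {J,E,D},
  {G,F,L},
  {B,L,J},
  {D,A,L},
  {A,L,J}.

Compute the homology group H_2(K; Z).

H_2 ≅ Z.

Order the vertices as A < B < D < E < F < G < J < L. Listing each simplex with vertices in this order, K has dimension 2 with simplices:

  0-simplices (8): A, B, D, E, F, G, J, L
  1-simplices (24): AB, AD, AE, AG, AJ, AL, BD, BE, BF, BJ, BL, DE, DF, DG, DJ, DL, EG, EJ, EL, FG, FL, GJ, GL, JL
  2-simplices (16): ABD, ABE, ADL, AEG, AGJ, AJL, BDF, BEJ, BFL, BJL, DEJ, DEL, DFG, DGJ, EGL, FGL

so the chain groups are C_0 ≅ Z^8, C_1 ≅ Z^24, C_2 ≅ Z^16.

The boundary map ∂_1: C_1 → C_0 is given by ∂[p,q] = [q] − [p].
The 8×24 boundary matrix has rank 7 and Smith normal form diag(1,1,1,1,1,1,1).

The boundary map ∂_2: C_2 → C_1 maps a triangle to the signed sum of its edges. For instance
  ∂FGL = GL − FL + FG,
  ∂DGJ = GJ − DJ + DG.
As a 24×16 matrix over Z this has rank 15, with invariant factors (1,1,1,1,1,1,1,1,1,1,1,1,1,1,1).

Now H_k = ker ∂_k / im ∂_{k+1}, so:

  H_2: rank ker ∂_2 − rank ∂_3 = (16 − 15) − 0 = 1, and there is no ∂_3, so H_2 = Z.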